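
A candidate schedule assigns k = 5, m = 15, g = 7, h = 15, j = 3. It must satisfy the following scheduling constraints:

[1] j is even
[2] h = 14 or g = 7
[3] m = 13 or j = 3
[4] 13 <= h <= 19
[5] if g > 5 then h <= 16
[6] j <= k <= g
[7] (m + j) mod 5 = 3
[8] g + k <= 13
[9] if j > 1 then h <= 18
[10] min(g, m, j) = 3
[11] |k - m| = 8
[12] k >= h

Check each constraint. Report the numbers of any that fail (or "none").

[1] j = 3 is odd — violated.
[2] h = 15 ≠ 14, but g = 7 = 7 (second disjunct) — OK.
[3] m = 15 ≠ 13, but j = 3 = 3 (second disjunct) — OK.
[4] h = 15 lies in [13, 19] — OK.
[5] g = 7 > 5, so we need h ≤ 16; h = 15 ≤ 16 — OK.
[6] values 3 <= 5 <= 7 — OK.
[7] m + j = 18; 18 mod 5 = 3 — OK.
[8] g + k = 7 + 5 = 12; 12 ≤ 13 — OK.
[9] j = 3 > 1, so we need h ≤ 18; h = 15 ≤ 18 — OK.
[10] min(7, 15, 3) = 3 — OK.
[11] |5 - 15| = 10, not 8 — violated.
[12] k = 5, h = 15; 5 < 15 (want ≥) — violated.

The assignment fails constraints 1, 11, 12.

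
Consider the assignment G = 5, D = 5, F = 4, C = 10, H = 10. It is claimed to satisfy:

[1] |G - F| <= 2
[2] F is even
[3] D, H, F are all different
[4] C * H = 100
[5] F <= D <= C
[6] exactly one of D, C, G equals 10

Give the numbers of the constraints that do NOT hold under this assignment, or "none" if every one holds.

No violations.

[1] |5 - 4| = 1; 1 ≤ 2  yes
[2] F = 4 is even  yes
[3] values 5, 10, 4 are pairwise distinct  yes
[4] C * H = 10 * 10 = 100  yes
[5] values 4 <= 5 <= 10  yes
[6] D=5, C=10, G=5; 1 of them equals 10  yes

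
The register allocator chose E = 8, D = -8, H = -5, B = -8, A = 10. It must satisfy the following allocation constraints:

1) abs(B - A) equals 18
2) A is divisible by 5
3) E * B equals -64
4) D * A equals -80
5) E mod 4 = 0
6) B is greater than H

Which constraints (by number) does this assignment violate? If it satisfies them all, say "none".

No — constraint 6 is not satisfied.

1) abs(-8 - 10) = 18  OK
2) 10 / 5 = 2, so 5 divides 10  OK
3) E * B = 8 * (-8) = -64  OK
4) D * A = -8 * 10 = -80  OK
5) 8 mod 4 = 0  OK
6) B = -8, H = -5; -8 ≤ -5 (want >)  FAIL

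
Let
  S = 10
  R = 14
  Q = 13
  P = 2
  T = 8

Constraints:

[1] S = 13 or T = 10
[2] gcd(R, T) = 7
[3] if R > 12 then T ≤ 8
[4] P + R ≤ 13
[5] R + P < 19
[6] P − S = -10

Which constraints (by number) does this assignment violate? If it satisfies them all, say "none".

[1] S = 10 ≠ 13 and T = 8 ≠ 10; both disjuncts false  false
[2] gcd(14, 8) = 2, not 7  false
[3] R = 14 > 12, so we need T ≤ 8; T = 8 ≤ 8  true
[4] P + R = 2 + 14 = 16; 16 > 13, bound 13 not met  false
[5] R + P = 14 + 2 = 16; 16 < 19  true
[6] P − S = 2 − 10 = -8, not -10  false

Constraints 1, 2, 4, and 6 are violated.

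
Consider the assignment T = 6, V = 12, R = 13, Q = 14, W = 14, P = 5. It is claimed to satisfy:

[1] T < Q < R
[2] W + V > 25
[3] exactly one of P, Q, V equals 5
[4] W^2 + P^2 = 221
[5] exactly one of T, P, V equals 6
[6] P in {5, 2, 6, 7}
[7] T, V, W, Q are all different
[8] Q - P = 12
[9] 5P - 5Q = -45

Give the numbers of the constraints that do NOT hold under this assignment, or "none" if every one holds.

[1] values 6, 14, 13; Q = 14 is not < R = 13 — fails.
[2] W + V = 14 + 12 = 26; 26 > 25 — holds.
[3] P=5, Q=14, V=12; 1 of them equals 5 — holds.
[4] W^2 + P^2 = 14^2 + 5^2 = 196 + 25 = 221 — holds.
[5] T=6, P=5, V=12; 1 of them equals 6 — holds.
[6] P = 5 is in {5, 2, 6, 7} — holds.
[7] W = Q = 14, not all different — fails.
[8] Q - P = 14 - 5 = 9, not 12 — fails.
[9] 5P - 5Q = 5(5) - 5(14) = -45 — holds.

Violated: 1, 7, 8.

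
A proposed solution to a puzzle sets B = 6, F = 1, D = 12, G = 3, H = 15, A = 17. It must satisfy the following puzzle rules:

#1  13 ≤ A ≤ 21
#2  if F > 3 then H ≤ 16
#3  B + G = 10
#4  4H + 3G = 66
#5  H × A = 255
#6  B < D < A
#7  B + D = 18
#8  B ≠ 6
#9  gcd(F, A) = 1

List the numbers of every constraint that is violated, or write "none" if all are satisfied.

Constraints 3, 4, and 8 do not hold.

#1 A = 17 lies in [13, 21] — OK.
#2 F = 1, not > 3; antecedent false, conditional vacuously true — OK.
#3 B + G = 6 + 3 = 9, not 10 — violated.
#4 4H + 3G = 4(15) + 3(3) = 69, not 66 — violated.
#5 H × A = 15 × 17 = 255 — OK.
#6 values 6 < 12 < 17 — OK.
#7 B + D = 6 + 12 = 18 — OK.
#8 B = 6, but 6 is required to differ — violated.
#9 gcd(1, 17) = 1 — OK.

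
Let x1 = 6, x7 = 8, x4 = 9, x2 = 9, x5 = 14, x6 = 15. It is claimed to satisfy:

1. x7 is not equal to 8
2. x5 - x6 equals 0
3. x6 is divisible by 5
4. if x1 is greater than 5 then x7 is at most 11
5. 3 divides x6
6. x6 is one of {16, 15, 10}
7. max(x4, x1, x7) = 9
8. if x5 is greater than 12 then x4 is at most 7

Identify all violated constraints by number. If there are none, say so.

The assignment fails constraints 1, 2, and 8.

1. x7 = 8, but 8 is required to differ — violated.
2. x5 - x6 = 14 - 15 = -1, not 0 — violated.
3. 15 / 5 = 3, so 5 divides 15 — satisfied.
4. x1 = 6 > 5, so we need x7 ≤ 11; x7 = 8 ≤ 11 — satisfied.
5. 15 / 3 = 5, so 3 divides 15 — satisfied.
6. x6 = 15 is in {16, 15, 10} — satisfied.
7. max(9, 6, 8) = 9 — satisfied.
8. x5 = 14 > 12, so we need x4 ≤ 7; but x4 = 9 > 7 — violated.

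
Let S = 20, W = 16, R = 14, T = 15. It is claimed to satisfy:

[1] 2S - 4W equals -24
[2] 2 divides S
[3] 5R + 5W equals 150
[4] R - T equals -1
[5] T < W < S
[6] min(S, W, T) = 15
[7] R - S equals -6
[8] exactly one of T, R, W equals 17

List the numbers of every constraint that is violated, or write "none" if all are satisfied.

[1] 2S - 4W = 2(20) - 4(16) = -24 — satisfied.
[2] 20 / 2 = 10, so 2 divides 20 — satisfied.
[3] 5R + 5W = 5(14) + 5(16) = 150 — satisfied.
[4] R - T = 14 - 15 = -1 — satisfied.
[5] values 15 < 16 < 20 — satisfied.
[6] min(20, 16, 15) = 15 — satisfied.
[7] R - S = 14 - 20 = -6 — satisfied.
[8] T=15, R=14, W=16; 0 of them equal 17, not exactly one — violated.

The assignment fails constraint 8.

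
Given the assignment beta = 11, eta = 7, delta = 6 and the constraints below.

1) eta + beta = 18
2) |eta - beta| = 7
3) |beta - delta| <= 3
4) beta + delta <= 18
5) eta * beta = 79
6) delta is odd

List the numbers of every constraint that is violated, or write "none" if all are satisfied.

Constraints 2, 3, 5, and 6 do not hold.

1) eta + beta = 7 + 11 = 18 — satisfied.
2) |7 - 11| = 4, not 7 — violated.
3) |11 - 6| = 5; 5 > 3, exceeds bound 3 — violated.
4) beta + delta = 11 + 6 = 17; 17 ≤ 18 — satisfied.
5) eta * beta = 7 * 11 = 77, not 79 — violated.
6) delta = 6 is even — violated.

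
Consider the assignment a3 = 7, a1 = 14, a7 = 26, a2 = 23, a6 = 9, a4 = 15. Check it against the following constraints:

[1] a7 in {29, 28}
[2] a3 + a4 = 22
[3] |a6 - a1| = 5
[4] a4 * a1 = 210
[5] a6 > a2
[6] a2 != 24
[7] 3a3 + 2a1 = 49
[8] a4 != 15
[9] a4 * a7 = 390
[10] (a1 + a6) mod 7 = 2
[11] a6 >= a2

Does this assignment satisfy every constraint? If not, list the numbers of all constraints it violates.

Constraints 1, 5, 8, and 11 do not hold.

[1] a7 = 26 is not in {29, 28} — fails.
[2] a3 + a4 = 7 + 15 = 22 — holds.
[3] |9 - 14| = 5 — holds.
[4] a4 * a1 = 15 * 14 = 210 — holds.
[5] a6 = 9, a2 = 23; 9 ≤ 23 (want >) — fails.
[6] a2 = 23, and 23 ≠ 24 — holds.
[7] 3a3 + 2a1 = 3(7) + 2(14) = 49 — holds.
[8] a4 = 15, but 15 is required to differ — fails.
[9] a4 * a7 = 15 * 26 = 390 — holds.
[10] a1 + a6 = 23; 23 mod 7 = 2 — holds.
[11] a6 = 9, a2 = 23; 9 < 23 (want ≥) — fails.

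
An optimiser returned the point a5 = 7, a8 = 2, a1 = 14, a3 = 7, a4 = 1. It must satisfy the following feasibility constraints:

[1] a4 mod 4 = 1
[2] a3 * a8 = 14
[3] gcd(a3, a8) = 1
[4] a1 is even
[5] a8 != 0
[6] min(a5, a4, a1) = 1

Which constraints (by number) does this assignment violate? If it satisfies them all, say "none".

Yes — all constraints hold.

[1] 1 mod 4 = 1 — holds.
[2] a3 * a8 = 7 * 2 = 14 — holds.
[3] gcd(7, 2) = 1 — holds.
[4] a1 = 14 is even — holds.
[5] a8 = 2, and 2 ≠ 0 — holds.
[6] min(7, 1, 14) = 1 — holds.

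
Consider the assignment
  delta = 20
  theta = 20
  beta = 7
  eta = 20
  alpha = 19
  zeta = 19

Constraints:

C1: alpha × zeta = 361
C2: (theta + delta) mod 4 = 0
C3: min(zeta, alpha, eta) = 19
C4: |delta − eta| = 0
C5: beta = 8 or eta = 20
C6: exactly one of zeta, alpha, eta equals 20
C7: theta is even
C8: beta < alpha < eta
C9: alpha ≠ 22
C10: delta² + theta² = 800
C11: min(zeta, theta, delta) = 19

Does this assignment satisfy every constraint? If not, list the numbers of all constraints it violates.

Yes — all constraints hold.

C1: alpha × zeta = 19 × 19 = 361  true
C2: theta + delta = 40; 40 mod 4 = 0  true
C3: min(19, 19, 20) = 19  true
C4: |20 − 20| = 0  true
C5: beta = 7 ≠ 8, but eta = 20 = 20 (second disjunct)  true
C6: zeta=19, alpha=19, eta=20; 1 of them equals 20  true
C7: theta = 20 is even  true
C8: values 7 < 19 < 20  true
C9: alpha = 19, and 19 ≠ 22  true
C10: delta² + theta² = 20² + 20² = 400 + 400 = 800  true
C11: min(19, 20, 20) = 19  true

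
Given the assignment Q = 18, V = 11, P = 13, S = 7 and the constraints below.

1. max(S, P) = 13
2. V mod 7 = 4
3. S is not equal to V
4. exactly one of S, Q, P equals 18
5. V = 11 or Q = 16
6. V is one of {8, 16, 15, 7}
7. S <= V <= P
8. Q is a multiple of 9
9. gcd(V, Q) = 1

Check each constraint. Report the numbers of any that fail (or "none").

Violated: 6.

1. max(7, 13) = 13  OK
2. 11 mod 7 = 4  OK
3. S = 7, V = 11; distinct  OK
4. S=7, Q=18, P=13; 1 of them equals 18  OK
5. V = 11 = 11 (first disjunct)  OK
6. V = 11 is not in {8, 16, 15, 7}  FAIL
7. values 7 <= 11 <= 13  OK
8. 18 / 9 = 2, so 9 divides 18  OK
9. gcd(11, 18) = 1  OK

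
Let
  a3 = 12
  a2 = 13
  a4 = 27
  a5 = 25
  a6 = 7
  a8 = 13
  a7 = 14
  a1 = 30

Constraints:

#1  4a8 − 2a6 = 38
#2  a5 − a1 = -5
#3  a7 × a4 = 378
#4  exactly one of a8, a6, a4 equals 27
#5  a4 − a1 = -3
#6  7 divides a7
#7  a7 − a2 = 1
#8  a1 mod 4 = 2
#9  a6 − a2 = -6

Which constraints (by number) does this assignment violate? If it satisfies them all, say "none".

#1 4a8 − 2a6 = 4(13) − 2(7) = 38 — holds.
#2 a5 − a1 = 25 − 30 = -5 — holds.
#3 a7 × a4 = 14 × 27 = 378 — holds.
#4 a8=13, a6=7, a4=27; 1 of them equals 27 — holds.
#5 a4 − a1 = 27 − 30 = -3 — holds.
#6 14 / 7 = 2, so 7 divides 14 — holds.
#7 a7 − a2 = 14 − 13 = 1 — holds.
#8 30 mod 4 = 2 — holds.
#9 a6 − a2 = 7 − 13 = -6 — holds.

None — every constraint holds.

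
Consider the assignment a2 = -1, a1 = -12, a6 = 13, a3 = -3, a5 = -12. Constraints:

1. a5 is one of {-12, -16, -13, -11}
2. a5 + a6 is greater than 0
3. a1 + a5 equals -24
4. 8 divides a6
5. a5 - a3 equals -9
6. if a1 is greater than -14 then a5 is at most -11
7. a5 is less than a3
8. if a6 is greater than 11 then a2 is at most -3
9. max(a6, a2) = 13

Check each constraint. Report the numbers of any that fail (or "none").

1. a5 = -12 is in {-12, -16, -13, -11}  ✔
2. a5 + a6 = -12 + 13 = 1; 1 > 0  ✔
3. a1 + a5 = -12 + (-12) = -24  ✔
4. 13 = 8*1 + 5, so 8 does not divide 13  ✘
5. a5 - a3 = -12 - (-3) = -9  ✔
6. a1 = -12 > -14, so we need a5 ≤ -11; a5 = -12 ≤ -11  ✔
7. a5 = -12, a3 = -3; -12 < -3  ✔
8. a6 = 13 > 11, so we need a2 ≤ -3; but a2 = -1 > -3  ✘
9. max(13, -1) = 13  ✔

Violated: 4 and 8.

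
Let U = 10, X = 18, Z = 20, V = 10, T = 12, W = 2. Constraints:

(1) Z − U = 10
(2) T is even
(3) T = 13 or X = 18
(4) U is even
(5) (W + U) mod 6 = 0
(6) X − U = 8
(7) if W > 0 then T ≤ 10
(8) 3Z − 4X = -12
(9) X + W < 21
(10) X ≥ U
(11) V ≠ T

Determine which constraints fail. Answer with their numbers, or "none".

(1) Z − U = 20 − 10 = 10  holds
(2) T = 12 is even  holds
(3) T = 12 ≠ 13, but X = 18 = 18 (second disjunct)  holds
(4) U = 10 is even  holds
(5) W + U = 12; 12 mod 6 = 0  holds
(6) X − U = 18 − 10 = 8  holds
(7) W = 2 > 0, so we need T ≤ 10; but T = 12 > 10  fails
(8) 3Z − 4X = 3(20) − 4(18) = -12  holds
(9) X + W = 18 + 2 = 20; 20 < 21  holds
(10) X = 18, U = 10; 18 ≥ 10  holds
(11) V = 10, T = 12; distinct  holds

The assignment fails constraint 7.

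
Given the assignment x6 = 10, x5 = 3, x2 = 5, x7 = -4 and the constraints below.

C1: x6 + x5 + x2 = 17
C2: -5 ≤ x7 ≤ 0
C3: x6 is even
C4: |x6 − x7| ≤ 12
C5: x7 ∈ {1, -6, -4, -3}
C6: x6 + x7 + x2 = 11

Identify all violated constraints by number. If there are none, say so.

C1: x6 + x5 + x2 = 10 + 3 + 5 = 18, not 17  no
C2: x7 = -4 lies in [-5, 0]  yes
C3: x6 = 10 is even  yes
C4: |10 − (-4)| = 14; 14 > 12, exceeds bound 12  no
C5: x7 = -4 is in {1, -6, -4, -3}  yes
C6: x6 + x7 + x2 = 10 + (-4) + 5 = 11  yes

No — constraints 1, 4 are not satisfied.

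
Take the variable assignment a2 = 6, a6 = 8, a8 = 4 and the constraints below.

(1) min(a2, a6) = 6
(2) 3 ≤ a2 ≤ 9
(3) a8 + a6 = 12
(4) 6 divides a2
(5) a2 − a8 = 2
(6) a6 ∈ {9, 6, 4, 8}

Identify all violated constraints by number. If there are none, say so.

None — every constraint holds.

(1) min(6, 8) = 6  OK
(2) a2 = 6 lies in [3, 9]  OK
(3) a8 + a6 = 4 + 8 = 12  OK
(4) 6 / 6 = 1, so 6 divides 6  OK
(5) a2 − a8 = 6 − 4 = 2  OK
(6) a6 = 8 is in {9, 6, 4, 8}  OK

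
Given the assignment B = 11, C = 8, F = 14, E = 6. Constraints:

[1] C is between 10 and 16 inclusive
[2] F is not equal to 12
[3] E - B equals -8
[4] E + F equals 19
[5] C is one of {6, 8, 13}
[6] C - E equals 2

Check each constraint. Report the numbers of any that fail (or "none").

No — constraints 1, 3, and 4 are not satisfied.

[1] C = 8 is outside [10, 16] — violated.
[2] F = 14, and 14 ≠ 12 — OK.
[3] E - B = 6 - 11 = -5, not -8 — violated.
[4] E + F = 6 + 14 = 20, not 19 — violated.
[5] C = 8 is in {6, 8, 13} — OK.
[6] C - E = 8 - 6 = 2 — OK.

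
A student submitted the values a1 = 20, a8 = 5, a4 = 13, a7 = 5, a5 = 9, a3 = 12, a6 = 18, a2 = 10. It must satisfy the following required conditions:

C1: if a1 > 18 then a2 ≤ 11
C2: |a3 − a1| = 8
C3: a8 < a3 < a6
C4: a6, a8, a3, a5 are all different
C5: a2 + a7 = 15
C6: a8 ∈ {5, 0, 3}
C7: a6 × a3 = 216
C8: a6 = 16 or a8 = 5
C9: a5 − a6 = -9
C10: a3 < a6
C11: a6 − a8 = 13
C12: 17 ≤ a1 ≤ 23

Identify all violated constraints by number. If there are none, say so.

C1: a1 = 20 > 18, so we need a2 ≤ 11; a2 = 10 ≤ 11  ✔
C2: |12 − 20| = 8  ✔
C3: values 5 < 12 < 18  ✔
C4: values 18, 5, 12, 9 are pairwise distinct  ✔
C5: a2 + a7 = 10 + 5 = 15  ✔
C6: a8 = 5 is in {5, 0, 3}  ✔
C7: a6 × a3 = 18 × 12 = 216  ✔
C8: a6 = 18 ≠ 16, but a8 = 5 = 5 (second disjunct)  ✔
C9: a5 − a6 = 9 − 18 = -9  ✔
C10: a3 = 12, a6 = 18; 12 < 18  ✔
C11: a6 − a8 = 18 − 5 = 13  ✔
C12: a1 = 20 lies in [17, 23]  ✔

The assignment satisfies every constraint.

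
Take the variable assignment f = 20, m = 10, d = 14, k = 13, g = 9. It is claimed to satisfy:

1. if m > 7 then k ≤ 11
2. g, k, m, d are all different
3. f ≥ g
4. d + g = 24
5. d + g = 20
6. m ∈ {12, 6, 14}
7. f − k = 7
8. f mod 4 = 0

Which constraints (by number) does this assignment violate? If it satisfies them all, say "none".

1. m = 10 > 7, so we need k ≤ 11; but k = 13 > 11  FAIL
2. values 9, 13, 10, 14 are pairwise distinct  OK
3. f = 20, g = 9; 20 ≥ 9  OK
4. d + g = 14 + 9 = 23, not 24  FAIL
5. d + g = 14 + 9 = 23, not 20  FAIL
6. m = 10 is not in {12, 6, 14}  FAIL
7. f − k = 20 − 13 = 7  OK
8. 20 mod 4 = 0  OK

No — constraints 1, 4, 5, 6 are not satisfied.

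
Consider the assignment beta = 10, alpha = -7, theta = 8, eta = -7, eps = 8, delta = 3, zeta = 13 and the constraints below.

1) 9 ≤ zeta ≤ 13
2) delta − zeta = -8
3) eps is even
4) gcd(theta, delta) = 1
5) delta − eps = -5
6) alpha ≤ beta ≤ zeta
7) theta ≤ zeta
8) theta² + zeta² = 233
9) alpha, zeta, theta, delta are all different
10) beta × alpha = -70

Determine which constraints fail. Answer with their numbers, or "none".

1) zeta = 13 lies in [9, 13]  yes
2) delta − zeta = 3 − 13 = -10, not -8  no
3) eps = 8 is even  yes
4) gcd(8, 3) = 1  yes
5) delta − eps = 3 − 8 = -5  yes
6) values -7 ≤ 10 ≤ 13  yes
7) theta = 8, zeta = 13; 8 ≤ 13  yes
8) theta² + zeta² = 8² + 13² = 64 + 169 = 233  yes
9) values -7, 13, 8, 3 are pairwise distinct  yes
10) beta × alpha = 10 × (-7) = -70  yes

No — constraint 2 is not satisfied.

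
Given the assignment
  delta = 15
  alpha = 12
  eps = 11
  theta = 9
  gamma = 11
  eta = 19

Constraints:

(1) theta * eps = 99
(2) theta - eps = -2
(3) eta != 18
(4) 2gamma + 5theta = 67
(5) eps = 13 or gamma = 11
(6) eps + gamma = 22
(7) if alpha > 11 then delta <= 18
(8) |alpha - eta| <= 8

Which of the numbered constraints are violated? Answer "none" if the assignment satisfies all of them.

(1) theta * eps = 9 * 11 = 99  ✔
(2) theta - eps = 9 - 11 = -2  ✔
(3) eta = 19, and 19 ≠ 18  ✔
(4) 2gamma + 5theta = 2(11) + 5(9) = 67  ✔
(5) eps = 11 ≠ 13, but gamma = 11 = 11 (second disjunct)  ✔
(6) eps + gamma = 11 + 11 = 22  ✔
(7) alpha = 12 > 11, so we need delta ≤ 18; delta = 15 ≤ 18  ✔
(8) |12 - 19| = 7; 7 ≤ 8  ✔

The assignment satisfies every constraint.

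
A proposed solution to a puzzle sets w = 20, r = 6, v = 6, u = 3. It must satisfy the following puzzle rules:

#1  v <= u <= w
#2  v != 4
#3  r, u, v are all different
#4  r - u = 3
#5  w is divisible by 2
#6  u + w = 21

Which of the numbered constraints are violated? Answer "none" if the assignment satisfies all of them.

#1 values 6, 3, 20; v = 6 is not <= u = 3  no
#2 v = 6, and 6 ≠ 4  yes
#3 r = v = 6, not all different  no
#4 r - u = 6 - 3 = 3  yes
#5 20 / 2 = 10, so 2 divides 20  yes
#6 u + w = 3 + 20 = 23, not 21  no

Constraints 1, 3, 6 do not hold.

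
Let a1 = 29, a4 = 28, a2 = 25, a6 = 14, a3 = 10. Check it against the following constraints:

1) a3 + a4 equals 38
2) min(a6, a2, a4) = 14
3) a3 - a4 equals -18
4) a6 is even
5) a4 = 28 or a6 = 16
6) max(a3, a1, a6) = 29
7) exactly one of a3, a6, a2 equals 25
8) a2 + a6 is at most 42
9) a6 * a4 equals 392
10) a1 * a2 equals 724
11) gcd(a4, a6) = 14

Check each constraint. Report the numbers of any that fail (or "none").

No — constraint 10 is not satisfied.

1) a3 + a4 = 10 + 28 = 38 — OK.
2) min(14, 25, 28) = 14 — OK.
3) a3 - a4 = 10 - 28 = -18 — OK.
4) a6 = 14 is even — OK.
5) a4 = 28 = 28 (first disjunct) — OK.
6) max(10, 29, 14) = 29 — OK.
7) a3=10, a6=14, a2=25; 1 of them equals 25 — OK.
8) a2 + a6 = 25 + 14 = 39; 39 ≤ 42 — OK.
9) a6 * a4 = 14 * 28 = 392 — OK.
10) a1 * a2 = 29 * 25 = 725, not 724 — violated.
11) gcd(28, 14) = 14 — OK.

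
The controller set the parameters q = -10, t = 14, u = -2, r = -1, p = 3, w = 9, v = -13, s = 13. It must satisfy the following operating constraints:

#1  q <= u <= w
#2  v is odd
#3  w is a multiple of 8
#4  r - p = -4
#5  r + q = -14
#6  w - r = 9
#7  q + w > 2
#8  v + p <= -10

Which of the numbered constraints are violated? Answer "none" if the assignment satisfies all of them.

Constraints 3, 5, 6, 7 are violated.

#1 values -10 <= -2 <= 9  holds
#2 v = -13 is odd  holds
#3 9 = 8*1 + 1, so 8 does not divide 9  fails
#4 r - p = -1 - 3 = -4  holds
#5 r + q = -1 + (-10) = -11, not -14  fails
#6 w - r = 9 - (-1) = 10, not 9  fails
#7 q + w = -10 + 9 = -1; -1 ≤ 2, bound 2 not met  fails
#8 v + p = -13 + 3 = -10; -10 ≤ -10  holds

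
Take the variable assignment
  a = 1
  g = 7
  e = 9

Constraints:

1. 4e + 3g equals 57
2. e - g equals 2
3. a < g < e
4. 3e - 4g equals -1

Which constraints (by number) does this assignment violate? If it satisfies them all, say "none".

None — every constraint holds.

1. 4e + 3g = 4(9) + 3(7) = 57 — OK.
2. e - g = 9 - 7 = 2 — OK.
3. values 1 < 7 < 9 — OK.
4. 3e - 4g = 3(9) - 4(7) = -1 — OK.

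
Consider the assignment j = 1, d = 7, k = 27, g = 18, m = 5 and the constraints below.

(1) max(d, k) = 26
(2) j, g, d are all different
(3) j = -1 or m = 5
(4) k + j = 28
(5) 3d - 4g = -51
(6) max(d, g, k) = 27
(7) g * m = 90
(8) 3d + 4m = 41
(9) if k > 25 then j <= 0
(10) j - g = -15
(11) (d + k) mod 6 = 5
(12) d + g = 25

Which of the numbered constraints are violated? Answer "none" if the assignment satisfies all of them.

(1) max(7, 27) = 27, not 26  no
(2) values 1, 18, 7 are pairwise distinct  yes
(3) j = 1 ≠ -1, but m = 5 = 5 (second disjunct)  yes
(4) k + j = 27 + 1 = 28  yes
(5) 3d - 4g = 3(7) - 4(18) = -51  yes
(6) max(7, 18, 27) = 27  yes
(7) g * m = 18 * 5 = 90  yes
(8) 3d + 4m = 3(7) + 4(5) = 41  yes
(9) k = 27 > 25, so we need j ≤ 0; but j = 1 > 0  no
(10) j - g = 1 - 18 = -17, not -15  no
(11) d + k = 34; 34 mod 6 = 4, not 5  no
(12) d + g = 7 + 18 = 25  yes

The assignment fails constraints 1, 9, 10, 11.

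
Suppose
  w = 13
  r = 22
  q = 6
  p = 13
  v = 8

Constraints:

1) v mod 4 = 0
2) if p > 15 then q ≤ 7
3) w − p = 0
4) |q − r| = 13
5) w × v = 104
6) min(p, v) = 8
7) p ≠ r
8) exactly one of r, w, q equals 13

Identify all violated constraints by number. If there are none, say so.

1) 8 mod 4 = 0 — satisfied.
2) p = 13, not > 15; antecedent false, conditional vacuously true — satisfied.
3) w − p = 13 − 13 = 0 — satisfied.
4) |6 − 22| = 16, not 13 — violated.
5) w × v = 13 × 8 = 104 — satisfied.
6) min(13, 8) = 8 — satisfied.
7) p = 13, r = 22; distinct — satisfied.
8) r=22, w=13, q=6; 1 of them equals 13 — satisfied.

No — constraint 4 is not satisfied.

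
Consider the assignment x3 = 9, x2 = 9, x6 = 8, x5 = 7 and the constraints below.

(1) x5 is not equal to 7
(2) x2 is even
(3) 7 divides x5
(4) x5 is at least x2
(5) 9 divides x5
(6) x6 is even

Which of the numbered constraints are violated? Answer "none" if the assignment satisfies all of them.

Constraints 1, 2, 4, and 5 do not hold.

(1) x5 = 7, but 7 is required to differ  ✘
(2) x2 = 9 is odd  ✘
(3) 7 / 7 = 1, so 7 divides 7  ✔
(4) x5 = 7, x2 = 9; 7 < 9 (want ≥)  ✘
(5) 7 = 9*0 + 7, so 9 does not divide 7  ✘
(6) x6 = 8 is even  ✔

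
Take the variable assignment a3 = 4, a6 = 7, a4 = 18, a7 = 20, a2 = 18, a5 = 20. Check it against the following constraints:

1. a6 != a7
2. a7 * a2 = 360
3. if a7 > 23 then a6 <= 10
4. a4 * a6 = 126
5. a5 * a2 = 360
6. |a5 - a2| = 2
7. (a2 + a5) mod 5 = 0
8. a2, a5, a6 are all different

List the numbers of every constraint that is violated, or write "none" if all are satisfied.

1. a6 = 7, a7 = 20; distinct — OK.
2. a7 * a2 = 20 * 18 = 360 — OK.
3. a7 = 20, not > 23; antecedent false, conditional vacuously true — OK.
4. a4 * a6 = 18 * 7 = 126 — OK.
5. a5 * a2 = 20 * 18 = 360 — OK.
6. |20 - 18| = 2 — OK.
7. a2 + a5 = 38; 38 mod 5 = 3, not 0 — violated.
8. values 18, 20, 7 are pairwise distinct — OK.

The assignment fails constraint 7.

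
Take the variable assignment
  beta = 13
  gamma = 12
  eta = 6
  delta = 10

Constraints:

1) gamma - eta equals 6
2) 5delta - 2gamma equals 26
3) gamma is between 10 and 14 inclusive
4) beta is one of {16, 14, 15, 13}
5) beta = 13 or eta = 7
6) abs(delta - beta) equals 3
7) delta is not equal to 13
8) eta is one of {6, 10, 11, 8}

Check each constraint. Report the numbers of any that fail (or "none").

All constraints are satisfied.

1) gamma - eta = 12 - 6 = 6 — satisfied.
2) 5delta - 2gamma = 5(10) - 2(12) = 26 — satisfied.
3) gamma = 12 lies in [10, 14] — satisfied.
4) beta = 13 is in {16, 14, 15, 13} — satisfied.
5) beta = 13 = 13 (first disjunct) — satisfied.
6) abs(10 - 13) = 3 — satisfied.
7) delta = 10, and 10 ≠ 13 — satisfied.
8) eta = 6 is in {6, 10, 11, 8} — satisfied.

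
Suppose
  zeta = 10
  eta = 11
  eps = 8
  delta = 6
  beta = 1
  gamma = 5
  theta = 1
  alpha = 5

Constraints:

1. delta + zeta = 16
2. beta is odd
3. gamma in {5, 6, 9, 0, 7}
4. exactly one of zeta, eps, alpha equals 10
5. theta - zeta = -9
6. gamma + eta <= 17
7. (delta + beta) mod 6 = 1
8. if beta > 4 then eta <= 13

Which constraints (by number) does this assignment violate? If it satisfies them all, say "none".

1. delta + zeta = 6 + 10 = 16  ✓
2. beta = 1 is odd  ✓
3. gamma = 5 is in {5, 6, 9, 0, 7}  ✓
4. zeta=10, eps=8, alpha=5; 1 of them equals 10  ✓
5. theta - zeta = 1 - 10 = -9  ✓
6. gamma + eta = 5 + 11 = 16; 16 ≤ 17  ✓
7. delta + beta = 7; 7 mod 6 = 1  ✓
8. beta = 1, not > 4; antecedent false, conditional vacuously true  ✓

Yes — all constraints hold.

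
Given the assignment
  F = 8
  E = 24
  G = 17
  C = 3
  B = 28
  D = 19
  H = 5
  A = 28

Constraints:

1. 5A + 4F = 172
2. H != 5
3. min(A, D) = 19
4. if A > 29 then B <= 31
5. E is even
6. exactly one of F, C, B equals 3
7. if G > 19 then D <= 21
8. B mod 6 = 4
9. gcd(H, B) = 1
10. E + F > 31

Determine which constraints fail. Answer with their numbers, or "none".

1. 5A + 4F = 5(28) + 4(8) = 172 — OK.
2. H = 5, but 5 is required to differ — violated.
3. min(28, 19) = 19 — OK.
4. A = 28, not > 29; antecedent false, conditional vacuously true — OK.
5. E = 24 is even — OK.
6. F=8, C=3, B=28; 1 of them equals 3 — OK.
7. G = 17, not > 19; antecedent false, conditional vacuously true — OK.
8. 28 mod 6 = 4 — OK.
9. gcd(5, 28) = 1 — OK.
10. E + F = 24 + 8 = 32; 32 > 31 — OK.

No — constraint 2 is not satisfied.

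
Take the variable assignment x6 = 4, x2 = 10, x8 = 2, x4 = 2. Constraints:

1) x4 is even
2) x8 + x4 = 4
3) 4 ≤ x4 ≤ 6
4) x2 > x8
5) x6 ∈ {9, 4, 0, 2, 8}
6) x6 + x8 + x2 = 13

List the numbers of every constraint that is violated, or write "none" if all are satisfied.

Constraints 3 and 6 do not hold.

1) x4 = 2 is even — holds.
2) x8 + x4 = 2 + 2 = 4 — holds.
3) x4 = 2 is outside [4, 6] — does not hold.
4) x2 = 10, x8 = 2; 10 > 2 — holds.
5) x6 = 4 is in {9, 4, 0, 2, 8} — holds.
6) x6 + x8 + x2 = 4 + 2 + 10 = 16, not 13 — does not hold.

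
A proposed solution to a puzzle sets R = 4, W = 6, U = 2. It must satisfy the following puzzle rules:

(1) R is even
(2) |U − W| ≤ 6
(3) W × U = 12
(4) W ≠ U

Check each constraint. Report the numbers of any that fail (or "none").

Yes — all constraints hold.

(1) R = 4 is even — holds.
(2) |2 − 6| = 4; 4 ≤ 6 — holds.
(3) W × U = 6 × 2 = 12 — holds.
(4) W = 6, U = 2; distinct — holds.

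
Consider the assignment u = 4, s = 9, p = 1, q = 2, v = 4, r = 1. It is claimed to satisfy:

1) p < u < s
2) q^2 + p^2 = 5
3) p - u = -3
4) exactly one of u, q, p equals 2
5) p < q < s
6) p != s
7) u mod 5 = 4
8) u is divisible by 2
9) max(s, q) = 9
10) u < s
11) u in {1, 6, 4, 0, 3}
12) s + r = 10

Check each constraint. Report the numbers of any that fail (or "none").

1) values 1 < 4 < 9 — holds.
2) q^2 + p^2 = 2^2 + 1^2 = 4 + 1 = 5 — holds.
3) p - u = 1 - 4 = -3 — holds.
4) u=4, q=2, p=1; 1 of them equals 2 — holds.
5) values 1 < 2 < 9 — holds.
6) p = 1, s = 9; distinct — holds.
7) 4 mod 5 = 4 — holds.
8) 4 / 2 = 2, so 2 divides 4 — holds.
9) max(9, 2) = 9 — holds.
10) u = 4, s = 9; 4 < 9 — holds.
11) u = 4 is in {1, 6, 4, 0, 3} — holds.
12) s + r = 9 + 1 = 10 — holds.

Yes — all constraints hold.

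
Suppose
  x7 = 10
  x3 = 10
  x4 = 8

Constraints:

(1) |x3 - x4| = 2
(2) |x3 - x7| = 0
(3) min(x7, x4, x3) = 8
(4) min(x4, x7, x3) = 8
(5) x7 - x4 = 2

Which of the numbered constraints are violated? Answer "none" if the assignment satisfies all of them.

Yes — all constraints hold.

(1) |10 - 8| = 2 — OK.
(2) |10 - 10| = 0 — OK.
(3) min(10, 8, 10) = 8 — OK.
(4) min(8, 10, 10) = 8 — OK.
(5) x7 - x4 = 10 - 8 = 2 — OK.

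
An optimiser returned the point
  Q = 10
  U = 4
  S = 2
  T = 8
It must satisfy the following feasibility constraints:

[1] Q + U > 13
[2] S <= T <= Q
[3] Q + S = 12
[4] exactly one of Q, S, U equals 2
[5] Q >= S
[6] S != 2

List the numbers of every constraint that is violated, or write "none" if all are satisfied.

[1] Q + U = 10 + 4 = 14; 14 > 13  OK
[2] values 2 <= 8 <= 10  OK
[3] Q + S = 10 + 2 = 12  OK
[4] Q=10, S=2, U=4; 1 of them equals 2  OK
[5] Q = 10, S = 2; 10 ≥ 2  OK
[6] S = 2, but 2 is required to differ  FAIL

Constraint 6 is violated.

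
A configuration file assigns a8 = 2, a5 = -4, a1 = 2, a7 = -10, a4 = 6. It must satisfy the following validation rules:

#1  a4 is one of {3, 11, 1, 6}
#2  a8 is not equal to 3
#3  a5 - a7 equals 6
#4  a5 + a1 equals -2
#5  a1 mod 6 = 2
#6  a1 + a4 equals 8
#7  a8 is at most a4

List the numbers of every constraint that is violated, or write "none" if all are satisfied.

Yes — all constraints hold.

#1 a4 = 6 is in {3, 11, 1, 6}  holds
#2 a8 = 2, and 2 ≠ 3  holds
#3 a5 - a7 = -4 - (-10) = 6  holds
#4 a5 + a1 = -4 + 2 = -2  holds
#5 2 mod 6 = 2  holds
#6 a1 + a4 = 2 + 6 = 8  holds
#7 a8 = 2, a4 = 6; 2 ≤ 6  holds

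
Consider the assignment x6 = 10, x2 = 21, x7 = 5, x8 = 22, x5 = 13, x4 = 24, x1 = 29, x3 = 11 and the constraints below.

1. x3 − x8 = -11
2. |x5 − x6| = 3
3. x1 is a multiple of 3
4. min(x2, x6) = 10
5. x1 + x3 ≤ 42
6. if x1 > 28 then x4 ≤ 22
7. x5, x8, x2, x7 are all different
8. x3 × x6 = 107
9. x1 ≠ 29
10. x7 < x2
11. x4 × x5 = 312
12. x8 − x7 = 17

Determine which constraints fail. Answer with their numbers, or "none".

1. x3 − x8 = 11 − 22 = -11  OK
2. |13 − 10| = 3  OK
3. 29 = 3×9 + 2, so 3 does not divide 29  FAIL
4. min(21, 10) = 10  OK
5. x1 + x3 = 29 + 11 = 40; 40 ≤ 42  OK
6. x1 = 29 > 28, so we need x4 ≤ 22; but x4 = 24 > 22  FAIL
7. values 13, 22, 21, 5 are pairwise distinct  OK
8. x3 × x6 = 11 × 10 = 110, not 107  FAIL
9. x1 = 29, but 29 is required to differ  FAIL
10. x7 = 5, x2 = 21; 5 < 21  OK
11. x4 × x5 = 24 × 13 = 312  OK
12. x8 − x7 = 22 − 5 = 17  OK

Constraints 3, 6, 8, and 9 are violated.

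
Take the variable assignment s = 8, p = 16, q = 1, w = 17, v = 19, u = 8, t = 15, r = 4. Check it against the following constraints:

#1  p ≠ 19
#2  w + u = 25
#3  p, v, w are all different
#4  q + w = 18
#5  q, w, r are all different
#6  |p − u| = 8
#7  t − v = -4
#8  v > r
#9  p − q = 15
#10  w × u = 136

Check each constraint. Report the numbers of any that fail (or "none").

#1 p = 16, and 16 ≠ 19 — OK.
#2 w + u = 17 + 8 = 25 — OK.
#3 values 16, 19, 17 are pairwise distinct — OK.
#4 q + w = 1 + 17 = 18 — OK.
#5 values 1, 17, 4 are pairwise distinct — OK.
#6 |16 − 8| = 8 — OK.
#7 t − v = 15 − 19 = -4 — OK.
#8 v = 19, r = 4; 19 > 4 — OK.
#9 p − q = 16 − 1 = 15 — OK.
#10 w × u = 17 × 8 = 136 — OK.

All constraints are satisfied.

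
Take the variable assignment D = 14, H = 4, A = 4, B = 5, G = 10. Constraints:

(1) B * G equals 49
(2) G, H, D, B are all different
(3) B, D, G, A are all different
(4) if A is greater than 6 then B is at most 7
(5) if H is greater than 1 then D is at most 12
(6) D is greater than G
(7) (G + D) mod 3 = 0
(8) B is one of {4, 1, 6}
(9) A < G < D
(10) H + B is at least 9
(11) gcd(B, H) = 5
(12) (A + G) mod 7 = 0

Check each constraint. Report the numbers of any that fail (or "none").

Violated: 1, 5, 8, and 11.

(1) B * G = 5 * 10 = 50, not 49 — fails.
(2) values 10, 4, 14, 5 are pairwise distinct — holds.
(3) values 5, 14, 10, 4 are pairwise distinct — holds.
(4) A = 4, not > 6; antecedent false, conditional vacuously true — holds.
(5) H = 4 > 1, so we need D ≤ 12; but D = 14 > 12 — fails.
(6) D = 14, G = 10; 14 > 10 — holds.
(7) G + D = 24; 24 mod 3 = 0 — holds.
(8) B = 5 is not in {4, 1, 6} — fails.
(9) values 4 < 10 < 14 — holds.
(10) H + B = 4 + 5 = 9; 9 ≥ 9 — holds.
(11) gcd(5, 4) = 1, not 5 — fails.
(12) A + G = 14; 14 mod 7 = 0 — holds.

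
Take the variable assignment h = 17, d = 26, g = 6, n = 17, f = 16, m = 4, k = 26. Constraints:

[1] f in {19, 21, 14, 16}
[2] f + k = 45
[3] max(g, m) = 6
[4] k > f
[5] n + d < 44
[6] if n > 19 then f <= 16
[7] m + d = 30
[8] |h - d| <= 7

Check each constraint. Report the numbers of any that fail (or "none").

The assignment fails constraints 2, 8.

[1] f = 16 is in {19, 21, 14, 16}  OK
[2] f + k = 16 + 26 = 42, not 45  FAIL
[3] max(6, 4) = 6  OK
[4] k = 26, f = 16; 26 > 16  OK
[5] n + d = 17 + 26 = 43; 43 < 44  OK
[6] n = 17, not > 19; antecedent false, conditional vacuously true  OK
[7] m + d = 4 + 26 = 30  OK
[8] |17 - 26| = 9; 9 > 7, exceeds bound 7  FAIL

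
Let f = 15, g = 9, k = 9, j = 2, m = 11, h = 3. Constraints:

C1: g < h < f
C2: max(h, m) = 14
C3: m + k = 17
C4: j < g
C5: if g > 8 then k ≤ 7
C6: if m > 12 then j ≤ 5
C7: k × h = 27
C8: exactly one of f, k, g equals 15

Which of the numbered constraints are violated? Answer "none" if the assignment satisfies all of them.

Constraints 1, 2, 3, and 5 do not hold.

C1: values 9, 3, 15; g = 9 is not < h = 3 — violated.
C2: max(3, 11) = 11, not 14 — violated.
C3: m + k = 11 + 9 = 20, not 17 — violated.
C4: j = 2, g = 9; 2 < 9 — OK.
C5: g = 9 > 8, so we need k ≤ 7; but k = 9 > 7 — violated.
C6: m = 11, not > 12; antecedent false, conditional vacuously true — OK.
C7: k × h = 9 × 3 = 27 — OK.
C8: f=15, k=9, g=9; 1 of them equals 15 — OK.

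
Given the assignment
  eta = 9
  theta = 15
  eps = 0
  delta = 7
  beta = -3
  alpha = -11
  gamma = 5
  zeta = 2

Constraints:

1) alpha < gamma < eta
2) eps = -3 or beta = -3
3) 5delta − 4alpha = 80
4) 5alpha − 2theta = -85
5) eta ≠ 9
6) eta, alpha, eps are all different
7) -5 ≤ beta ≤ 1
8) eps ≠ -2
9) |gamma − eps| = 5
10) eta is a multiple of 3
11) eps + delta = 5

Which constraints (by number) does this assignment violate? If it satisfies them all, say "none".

1) values -11 < 5 < 9  ✔
2) eps = 0 ≠ -3, but beta = -3 = -3 (second disjunct)  ✔
3) 5delta − 4alpha = 5(7) − 4(-11) = 79, not 80  ✘
4) 5alpha − 2theta = 5(-11) − 2(15) = -85  ✔
5) eta = 9, but 9 is required to differ  ✘
6) values 9, -11, 0 are pairwise distinct  ✔
7) beta = -3 lies in [-5, 1]  ✔
8) eps = 0, and 0 ≠ -2  ✔
9) |5 − 0| = 5  ✔
10) 9 / 3 = 3, so 3 divides 9  ✔
11) eps + delta = 0 + 7 = 7, not 5  ✘

Violated: 3, 5, 11.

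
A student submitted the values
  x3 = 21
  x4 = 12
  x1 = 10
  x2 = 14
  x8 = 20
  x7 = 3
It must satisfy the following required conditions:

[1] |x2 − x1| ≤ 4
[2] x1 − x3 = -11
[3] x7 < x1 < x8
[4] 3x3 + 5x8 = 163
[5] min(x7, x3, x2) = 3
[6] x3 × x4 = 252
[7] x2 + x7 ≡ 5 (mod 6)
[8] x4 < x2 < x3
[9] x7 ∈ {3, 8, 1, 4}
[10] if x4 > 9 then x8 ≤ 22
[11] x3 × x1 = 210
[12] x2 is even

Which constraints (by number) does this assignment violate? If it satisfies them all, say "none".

No violations.

[1] |14 − 10| = 4; 4 ≤ 4  true
[2] x1 − x3 = 10 − 21 = -11  true
[3] values 3 < 10 < 20  true
[4] 3x3 + 5x8 = 3(21) + 5(20) = 163  true
[5] min(3, 21, 14) = 3  true
[6] x3 × x4 = 21 × 12 = 252  true
[7] x2 + x7 = 17; 17 mod 6 = 5  true
[8] values 12 < 14 < 21  true
[9] x7 = 3 is in {3, 8, 1, 4}  true
[10] x4 = 12 > 9, so we need x8 ≤ 22; x8 = 20 ≤ 22  true
[11] x3 × x1 = 21 × 10 = 210  true
[12] x2 = 14 is even  true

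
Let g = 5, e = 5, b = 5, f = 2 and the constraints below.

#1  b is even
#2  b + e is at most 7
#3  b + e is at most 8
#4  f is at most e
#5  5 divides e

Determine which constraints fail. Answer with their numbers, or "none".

#1 b = 5 is odd — violated.
#2 b + e = 5 + 5 = 10; 10 > 7, bound 7 not met — violated.
#3 b + e = 5 + 5 = 10; 10 > 8, bound 8 not met — violated.
#4 f = 2, e = 5; 2 ≤ 5 — OK.
#5 5 / 5 = 1, so 5 divides 5 — OK.

Constraints 1, 2, and 3 do not hold.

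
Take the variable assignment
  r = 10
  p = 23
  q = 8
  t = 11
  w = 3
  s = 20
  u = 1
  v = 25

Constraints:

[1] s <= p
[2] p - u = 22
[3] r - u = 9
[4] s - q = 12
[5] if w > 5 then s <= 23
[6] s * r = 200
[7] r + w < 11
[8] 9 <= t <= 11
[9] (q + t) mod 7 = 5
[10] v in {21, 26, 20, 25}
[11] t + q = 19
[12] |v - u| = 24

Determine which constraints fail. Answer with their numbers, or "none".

No — constraint 7 is not satisfied.

[1] s = 20, p = 23; 20 ≤ 23  OK
[2] p - u = 23 - 1 = 22  OK
[3] r - u = 10 - 1 = 9  OK
[4] s - q = 20 - 8 = 12  OK
[5] w = 3, not > 5; antecedent false, conditional vacuously true  OK
[6] s * r = 20 * 10 = 200  OK
[7] r + w = 10 + 3 = 13; 13 ≥ 11, bound 11 not met  FAIL
[8] t = 11 lies in [9, 11]  OK
[9] q + t = 19; 19 mod 7 = 5  OK
[10] v = 25 is in {21, 26, 20, 25}  OK
[11] t + q = 11 + 8 = 19  OK
[12] |25 - 1| = 24  OK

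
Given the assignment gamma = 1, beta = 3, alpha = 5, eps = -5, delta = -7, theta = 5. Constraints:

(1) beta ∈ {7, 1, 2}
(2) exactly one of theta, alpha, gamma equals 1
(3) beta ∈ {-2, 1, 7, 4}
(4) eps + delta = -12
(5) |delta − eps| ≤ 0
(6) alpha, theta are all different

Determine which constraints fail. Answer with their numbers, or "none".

The assignment fails constraints 1, 3, 5, and 6.

(1) beta = 3 is not in {7, 1, 2} — violated.
(2) theta=5, alpha=5, gamma=1; 1 of them equals 1 — OK.
(3) beta = 3 is not in {-2, 1, 7, 4} — violated.
(4) eps + delta = -5 + (-7) = -12 — OK.
(5) |-7 − (-5)| = 2; 2 > 0, exceeds bound 0 — violated.
(6) alpha = theta = 5, not all different — violated.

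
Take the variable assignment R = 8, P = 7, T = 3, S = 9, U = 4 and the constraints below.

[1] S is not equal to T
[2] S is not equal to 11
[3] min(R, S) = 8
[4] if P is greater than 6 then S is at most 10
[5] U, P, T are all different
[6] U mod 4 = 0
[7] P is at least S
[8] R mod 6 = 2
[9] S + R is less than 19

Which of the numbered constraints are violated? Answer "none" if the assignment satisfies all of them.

The assignment fails constraint 7.

[1] S = 9, T = 3; distinct — holds.
[2] S = 9, and 9 ≠ 11 — holds.
[3] min(8, 9) = 8 — holds.
[4] P = 7 > 6, so we need S ≤ 10; S = 9 ≤ 10 — holds.
[5] values 4, 7, 3 are pairwise distinct — holds.
[6] 4 mod 4 = 0 — holds.
[7] P = 7, S = 9; 7 < 9 (want ≥) — fails.
[8] 8 mod 6 = 2 — holds.
[9] S + R = 9 + 8 = 17; 17 < 19 — holds.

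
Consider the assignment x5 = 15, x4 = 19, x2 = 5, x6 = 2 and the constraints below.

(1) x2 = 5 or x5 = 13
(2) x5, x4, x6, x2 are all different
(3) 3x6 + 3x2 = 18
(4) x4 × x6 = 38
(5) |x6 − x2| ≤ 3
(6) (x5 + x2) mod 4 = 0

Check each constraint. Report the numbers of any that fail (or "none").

Violated: 3.

(1) x2 = 5 = 5 (first disjunct)  true
(2) values 15, 19, 2, 5 are pairwise distinct  true
(3) 3x6 + 3x2 = 3(2) + 3(5) = 21, not 18  false
(4) x4 × x6 = 19 × 2 = 38  true
(5) |2 − 5| = 3; 3 ≤ 3  true
(6) x5 + x2 = 20; 20 mod 4 = 0  true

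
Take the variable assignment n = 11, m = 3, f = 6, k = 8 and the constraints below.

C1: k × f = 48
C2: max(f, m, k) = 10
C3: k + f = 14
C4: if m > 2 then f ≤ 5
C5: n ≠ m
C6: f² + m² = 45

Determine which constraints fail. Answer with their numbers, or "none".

C1: k × f = 8 × 6 = 48  yes
C2: max(6, 3, 8) = 8, not 10  no
C3: k + f = 8 + 6 = 14  yes
C4: m = 3 > 2, so we need f ≤ 5; but f = 6 > 5  no
C5: n = 11, m = 3; distinct  yes
C6: f² + m² = 6² + 3² = 36 + 9 = 45  yes

Constraints 2 and 4 do not hold.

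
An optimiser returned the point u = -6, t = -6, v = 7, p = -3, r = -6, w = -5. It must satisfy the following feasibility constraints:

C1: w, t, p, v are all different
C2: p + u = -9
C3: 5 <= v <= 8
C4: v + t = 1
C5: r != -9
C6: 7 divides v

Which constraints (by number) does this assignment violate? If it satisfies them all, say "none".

C1: values -5, -6, -3, 7 are pairwise distinct — holds.
C2: p + u = -3 + (-6) = -9 — holds.
C3: v = 7 lies in [5, 8] — holds.
C4: v + t = 7 + (-6) = 1 — holds.
C5: r = -6, and -6 ≠ -9 — holds.
C6: 7 / 7 = 1, so 7 divides 7 — holds.

The assignment satisfies every constraint.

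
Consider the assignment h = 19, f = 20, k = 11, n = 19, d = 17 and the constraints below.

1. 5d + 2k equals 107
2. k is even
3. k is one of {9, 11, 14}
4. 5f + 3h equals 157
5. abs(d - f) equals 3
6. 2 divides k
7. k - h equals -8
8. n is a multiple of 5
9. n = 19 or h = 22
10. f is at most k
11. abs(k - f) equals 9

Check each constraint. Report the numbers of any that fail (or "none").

1. 5d + 2k = 5(17) + 2(11) = 107 — holds.
2. k = 11 is odd — does not hold.
3. k = 11 is in {9, 11, 14} — holds.
4. 5f + 3h = 5(20) + 3(19) = 157 — holds.
5. abs(17 - 20) = 3 — holds.
6. 11 = 2*5 + 1, so 2 does not divide 11 — does not hold.
7. k - h = 11 - 19 = -8 — holds.
8. 19 = 5*3 + 4, so 5 does not divide 19 — does not hold.
9. n = 19 = 19 (first disjunct) — holds.
10. f = 20, k = 11; 20 > 11 (want ≤) — does not hold.
11. abs(11 - 20) = 9 — holds.

Constraints 2, 6, 8, 10 do not hold.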